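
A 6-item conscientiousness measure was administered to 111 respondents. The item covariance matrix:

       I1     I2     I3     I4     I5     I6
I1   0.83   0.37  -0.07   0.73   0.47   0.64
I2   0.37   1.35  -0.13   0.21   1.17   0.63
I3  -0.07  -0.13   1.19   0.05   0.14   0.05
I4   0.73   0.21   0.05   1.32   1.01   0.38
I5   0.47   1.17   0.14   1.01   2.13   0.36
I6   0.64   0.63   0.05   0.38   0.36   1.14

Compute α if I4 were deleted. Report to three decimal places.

α = 0.653

Remaining items: I1, I2, I3, I5, I6 (k = 5).
Σσ²ᵢ = 0.83 + 1.35 + 1.19 + 2.13 + 1.14 = 6.64
σ²_total = 6.64 + 2 × 3.63 = 13.90
α (item deleted) = (5/4)·(1 − 6.64/13.90) = 0.653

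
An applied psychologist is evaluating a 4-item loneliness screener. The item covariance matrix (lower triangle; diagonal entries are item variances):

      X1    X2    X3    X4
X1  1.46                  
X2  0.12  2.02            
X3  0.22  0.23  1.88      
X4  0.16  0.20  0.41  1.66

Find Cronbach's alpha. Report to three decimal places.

Σσ²ᵢ = 1.46 + 2.02 + 1.88 + 1.66 = 7.02
Σ_{i<j} σ_ij = 1.34
Var(T) = 7.02 + 2 × 1.34 = 9.70
α = (k/(k−1))·(1 − Σσ²ᵢ/Var(T)) = (4/3)·(1 − 7.02/9.70) = 0.368

α = 0.368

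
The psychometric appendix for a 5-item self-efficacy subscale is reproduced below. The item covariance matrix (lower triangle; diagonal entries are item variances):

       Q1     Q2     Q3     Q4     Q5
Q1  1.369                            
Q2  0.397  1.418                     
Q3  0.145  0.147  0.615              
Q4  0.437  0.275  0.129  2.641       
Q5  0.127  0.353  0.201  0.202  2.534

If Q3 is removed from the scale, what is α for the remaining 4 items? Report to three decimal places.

Remaining items: Q1, Q2, Q4, Q5 (k = 4).
Σσᵢ² = 1.369 + 1.418 + 2.641 + 2.534 = 7.962
σ²_total = 7.962 + 2 × 1.791 = 11.544
α (item deleted) = (4/3)·(1 − 7.962/11.544) = 0.414

α = 0.414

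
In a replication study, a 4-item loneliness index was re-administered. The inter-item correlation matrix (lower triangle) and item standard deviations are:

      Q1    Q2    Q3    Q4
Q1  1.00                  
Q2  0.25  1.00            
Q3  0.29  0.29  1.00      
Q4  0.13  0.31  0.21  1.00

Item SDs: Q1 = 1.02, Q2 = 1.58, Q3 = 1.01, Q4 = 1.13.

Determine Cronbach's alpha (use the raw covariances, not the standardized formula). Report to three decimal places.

Cronbach's alpha = 0.559

Σσ²ᵢ = 1.02² + 1.58² + 1.01² + 1.13² = 5.8338
Covariances σ_ij = r_ij · s_i · s_j:
  σ(Q1,Q2) = 0.25 × 1.02 × 1.58 = 0.4029
  σ(Q1,Q3) = 0.29 × 1.02 × 1.01 = 0.2988
  σ(Q1,Q4) = 0.13 × 1.02 × 1.13 = 0.1498
  σ(Q2,Q3) = 0.29 × 1.58 × 1.01 = 0.4628
  σ(Q2,Q4) = 0.31 × 1.58 × 1.13 = 0.5535
  σ(Q3,Q4) = 0.21 × 1.01 × 1.13 = 0.2397
σ²_T = Σσ²ᵢ + 2·Σσ_ij = 5.8338 + 2 × 2.1075 = 10.0488
α = (4/3)·(1 − 5.8338/10.0488) = 0.559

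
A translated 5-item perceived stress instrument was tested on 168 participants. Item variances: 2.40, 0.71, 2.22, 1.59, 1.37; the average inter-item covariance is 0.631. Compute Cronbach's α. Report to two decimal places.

Σσ²ᵢ = 2.40 + 0.71 + 2.22 + 1.59 + 1.37 = 8.29
Sum of the 10 distinct covariances = 10 × 0.631 = 6.310
total variance = Σσ²ᵢ + 2·Σcov = 8.29 + 2 × 6.310 = 20.910
α = (5/4)·(1 − 8.29/20.910) = 0.75

α = 0.75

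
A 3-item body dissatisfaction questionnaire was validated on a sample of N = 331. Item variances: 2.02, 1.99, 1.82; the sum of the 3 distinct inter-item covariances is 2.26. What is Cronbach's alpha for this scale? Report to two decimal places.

Σσ²ᵢ = 2.02 + 1.99 + 1.82 = 5.83
Sum of distinct covariances = 2.26
total variance = Σσ²ᵢ + 2·Σcov = 5.83 + 2 × 2.26 = 10.35
α = (3/2)·(1 − 5.83/10.35) = 0.66

Cronbach's alpha = 0.66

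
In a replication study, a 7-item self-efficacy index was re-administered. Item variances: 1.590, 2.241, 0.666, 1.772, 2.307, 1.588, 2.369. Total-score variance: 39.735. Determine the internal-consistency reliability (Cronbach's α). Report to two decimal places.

Σσ²ᵢ = 1.590 + 2.241 + 0.666 + 1.772 + 2.307 + 1.588 + 2.369 = 12.533
α = (k/(k−1))·(1 − Σσ²ᵢ/σ²_T) = (7/6)·(1 − 12.533/39.735) = 0.80

Cronbach's α = 0.80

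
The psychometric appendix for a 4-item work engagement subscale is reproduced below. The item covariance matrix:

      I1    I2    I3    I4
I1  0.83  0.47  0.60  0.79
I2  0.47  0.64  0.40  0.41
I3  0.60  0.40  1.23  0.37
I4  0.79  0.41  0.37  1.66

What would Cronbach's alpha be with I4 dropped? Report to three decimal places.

Remaining items: I1, I2, I3 (k = 3).
sum of item variances = 0.83 + 0.64 + 1.23 = 2.70
σ²_total = 2.70 + 2 × 1.47 = 5.64
α (item deleted) = (3/2)·(1 − 2.70/5.64) = 0.782

α = 0.782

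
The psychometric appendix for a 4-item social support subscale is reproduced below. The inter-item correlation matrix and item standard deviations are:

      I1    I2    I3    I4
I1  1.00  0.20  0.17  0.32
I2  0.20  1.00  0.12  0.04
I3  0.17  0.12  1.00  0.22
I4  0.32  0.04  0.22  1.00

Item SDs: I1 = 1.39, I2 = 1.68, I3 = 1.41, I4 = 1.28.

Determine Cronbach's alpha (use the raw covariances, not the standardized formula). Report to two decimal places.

Σσ²ᵢ = 1.39² + 1.68² + 1.41² + 1.28² = 8.3810
Covariances σ_ij = r_ij · s_i · s_j:
  σ(I1,I2) = 0.20 × 1.39 × 1.68 = 0.4670
  σ(I1,I3) = 0.17 × 1.39 × 1.41 = 0.3332
  σ(I1,I4) = 0.32 × 1.39 × 1.28 = 0.5693
  σ(I2,I3) = 0.12 × 1.68 × 1.41 = 0.2843
  σ(I2,I4) = 0.04 × 1.68 × 1.28 = 0.0860
  σ(I3,I4) = 0.22 × 1.41 × 1.28 = 0.3971
σ²_T = Σσ²ᵢ + 2·Σσ_ij = 8.3810 + 2 × 2.1369 = 12.6548
α = (4/3)·(1 − 8.3810/12.6548) = 0.45

α = 0.45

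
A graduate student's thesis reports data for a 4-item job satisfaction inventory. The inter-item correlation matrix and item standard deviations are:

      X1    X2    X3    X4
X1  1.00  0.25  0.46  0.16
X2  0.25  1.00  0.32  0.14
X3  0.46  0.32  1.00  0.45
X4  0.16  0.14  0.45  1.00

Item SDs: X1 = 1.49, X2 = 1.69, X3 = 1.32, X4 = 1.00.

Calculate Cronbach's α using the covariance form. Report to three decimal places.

Σσ²ᵢ = 1.49² + 1.69² + 1.32² + 1.00² = 7.8186
Covariances σ_ij = r_ij · s_i · s_j:
  σ(X1,X2) = 0.25 × 1.49 × 1.69 = 0.6295
  σ(X1,X3) = 0.46 × 1.49 × 1.32 = 0.9047
  σ(X1,X4) = 0.16 × 1.49 × 1.00 = 0.2384
  σ(X2,X3) = 0.32 × 1.69 × 1.32 = 0.7139
  σ(X2,X4) = 0.14 × 1.69 × 1.00 = 0.2366
  σ(X3,X4) = 0.45 × 1.32 × 1.00 = 0.5940
σ²_T = Σσ²ᵢ + 2·Σσ_ij = 7.8186 + 2 × 3.3171 = 14.4528
α = (4/3)·(1 − 7.8186/14.4528) = 0.612

Cronbach's α = 0.612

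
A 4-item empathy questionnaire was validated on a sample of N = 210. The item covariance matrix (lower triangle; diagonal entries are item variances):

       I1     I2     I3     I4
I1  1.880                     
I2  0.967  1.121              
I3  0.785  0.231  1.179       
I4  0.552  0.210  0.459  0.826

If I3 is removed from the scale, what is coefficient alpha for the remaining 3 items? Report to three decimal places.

Remaining items: I1, I2, I4 (k = 3).
ΣVar(i) = 1.880 + 1.121 + 0.826 = 3.827
σ²_T = 3.827 + 2 × 1.729 = 7.285
α (item deleted) = (3/2)·(1 − 3.827/7.285) = 0.712

coefficient alpha = 0.712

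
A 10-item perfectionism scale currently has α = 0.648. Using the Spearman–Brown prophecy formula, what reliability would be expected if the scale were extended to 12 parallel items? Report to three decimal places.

predicted reliability = 0.688

Length factor m = 12/10 = 1.2000
α' = m·α / (1 + (m−1)·α)
   = 12/10 × 0.648 / (1 + (12/10 − 1) × 0.648)
   = 0.7776 / 1.1296 = 0.688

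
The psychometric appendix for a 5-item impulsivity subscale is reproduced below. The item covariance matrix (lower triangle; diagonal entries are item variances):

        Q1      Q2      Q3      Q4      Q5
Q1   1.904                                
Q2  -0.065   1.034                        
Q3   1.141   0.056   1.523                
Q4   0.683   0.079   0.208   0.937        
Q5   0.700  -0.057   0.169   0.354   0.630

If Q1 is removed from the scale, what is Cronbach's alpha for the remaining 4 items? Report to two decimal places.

α = 0.38

Remaining items: Q2, Q3, Q4, Q5 (k = 4).
sum of item variances = 1.034 + 1.523 + 0.937 + 0.630 = 4.124
σ²_T = 4.124 + 2 × 0.809 = 5.742
α (item deleted) = (4/3)·(1 − 4.124/5.742) = 0.38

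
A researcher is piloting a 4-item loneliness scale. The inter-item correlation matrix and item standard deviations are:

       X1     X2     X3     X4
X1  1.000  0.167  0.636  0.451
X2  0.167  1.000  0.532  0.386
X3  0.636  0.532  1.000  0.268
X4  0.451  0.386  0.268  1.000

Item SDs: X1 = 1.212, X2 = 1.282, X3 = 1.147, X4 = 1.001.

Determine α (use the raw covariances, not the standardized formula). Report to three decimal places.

Σσ²ᵢ = 1.212² + 1.282² + 1.147² + 1.001² = 5.4301
Covariances σ_ij = r_ij · s_i · s_j:
  σ(X1,X2) = 0.167 × 1.212 × 1.282 = 0.2595
  σ(X1,X3) = 0.636 × 1.212 × 1.147 = 0.8841
  σ(X1,X4) = 0.451 × 1.212 × 1.001 = 0.5472
  σ(X2,X3) = 0.532 × 1.282 × 1.147 = 0.7823
  σ(X2,X4) = 0.386 × 1.282 × 1.001 = 0.4953
  σ(X3,X4) = 0.268 × 1.147 × 1.001 = 0.3077
σ²_T = Σσ²ᵢ + 2·Σσ_ij = 5.4301 + 2 × 3.2761 = 11.9823
α = (4/3)·(1 − 5.4301/11.9823) = 0.729

α = 0.729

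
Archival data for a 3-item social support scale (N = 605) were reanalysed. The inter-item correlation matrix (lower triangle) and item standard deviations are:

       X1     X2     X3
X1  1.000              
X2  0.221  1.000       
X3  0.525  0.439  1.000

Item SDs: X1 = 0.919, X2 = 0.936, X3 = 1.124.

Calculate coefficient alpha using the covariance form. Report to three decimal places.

Σσ²ᵢ = 0.919² + 0.936² + 1.124² = 2.9840
Covariances σ_ij = r_ij · s_i · s_j:
  σ(X1,X2) = 0.221 × 0.919 × 0.936 = 0.1901
  σ(X1,X3) = 0.525 × 0.919 × 1.124 = 0.5423
  σ(X2,X3) = 0.439 × 0.936 × 1.124 = 0.4619
σ²_T = Σσ²ᵢ + 2·Σσ_ij = 2.9840 + 2 × 1.1943 = 5.3726
α = (3/2)·(1 − 2.9840/5.3726) = 0.667

α = 0.667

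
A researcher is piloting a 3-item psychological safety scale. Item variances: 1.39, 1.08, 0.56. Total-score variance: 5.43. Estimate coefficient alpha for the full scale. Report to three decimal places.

coefficient alpha = 0.663

sum of item variances = 1.39 + 1.08 + 0.56 = 3.03
α = (k/(k−1))·(1 − sum of item variances/Var(T)) = (3/2)·(1 − 3.03/5.43) = 0.663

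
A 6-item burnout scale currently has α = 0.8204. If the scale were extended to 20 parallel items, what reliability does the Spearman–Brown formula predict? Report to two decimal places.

predicted reliability = 0.94

Length factor m = 20/6 = 3.3333
α' = m·α / (1 + (m−1)·α)
   = 20/6 × 0.8204 / (1 + (20/6 − 1) × 0.8204)
   = 2.7347 / 2.9143 = 0.94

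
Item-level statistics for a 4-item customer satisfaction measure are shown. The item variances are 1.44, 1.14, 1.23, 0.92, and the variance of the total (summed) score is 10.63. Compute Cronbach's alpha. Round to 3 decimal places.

ΣVar(i) = 1.44 + 1.14 + 1.23 + 0.92 = 4.73
α = (k/(k−1))·(1 − ΣVar(i)/σ²_total) = (4/3)·(1 − 4.73/10.63) = 0.740

α = 0.740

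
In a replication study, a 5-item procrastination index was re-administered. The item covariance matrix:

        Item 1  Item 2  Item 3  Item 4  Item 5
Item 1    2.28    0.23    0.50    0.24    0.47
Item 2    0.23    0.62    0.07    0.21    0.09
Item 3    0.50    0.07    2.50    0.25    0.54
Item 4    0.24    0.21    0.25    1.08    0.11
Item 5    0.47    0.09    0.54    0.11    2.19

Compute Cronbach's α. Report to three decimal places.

Σσ²ᵢ = 2.28 + 0.62 + 2.50 + 1.08 + 2.19 = 8.67
Sum of off-diagonal covariances = 2.71
σ²_T = 8.67 + 2 × 2.71 = 14.09
α = (k/(k−1))·(1 − Σσ²ᵢ/σ²_T) = (5/4)·(1 − 8.67/14.09) = 0.481

α = 0.481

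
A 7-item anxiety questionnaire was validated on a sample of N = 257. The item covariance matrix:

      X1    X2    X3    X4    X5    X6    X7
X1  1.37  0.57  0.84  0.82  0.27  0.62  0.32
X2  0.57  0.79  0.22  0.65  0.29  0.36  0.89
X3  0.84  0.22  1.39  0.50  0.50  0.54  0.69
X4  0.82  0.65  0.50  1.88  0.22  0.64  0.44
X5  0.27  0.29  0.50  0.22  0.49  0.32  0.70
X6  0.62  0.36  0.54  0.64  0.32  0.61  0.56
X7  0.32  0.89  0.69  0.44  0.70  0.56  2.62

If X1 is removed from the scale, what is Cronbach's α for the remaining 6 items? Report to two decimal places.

α = 0.79

Remaining items: X2, X3, X4, X5, X6, X7 (k = 6).
ΣVar(i) = 0.79 + 1.39 + 1.88 + 0.49 + 0.61 + 2.62 = 7.78
total variance = 7.78 + 2 × 7.52 = 22.82
α (item deleted) = (6/5)·(1 − 7.78/22.82) = 0.79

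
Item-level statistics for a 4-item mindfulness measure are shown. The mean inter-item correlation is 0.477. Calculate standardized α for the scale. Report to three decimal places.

standardized α = 0.785

Standardized α = k·r̄ / (1 + (k−1)·r̄) = 4 × 0.477 / (1 + 3 × 0.477)
  = 1.9080 / 2.4310 = 0.785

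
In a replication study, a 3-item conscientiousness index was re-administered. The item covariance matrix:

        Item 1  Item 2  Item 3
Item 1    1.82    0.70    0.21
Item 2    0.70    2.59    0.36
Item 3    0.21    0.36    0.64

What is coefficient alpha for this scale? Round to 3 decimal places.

α = 0.502

sum of item variances = 1.82 + 2.59 + 0.64 = 5.05
Σ_{i<j} σ_ij = 1.27
Var(T) = 5.05 + 2 × 1.27 = 7.59
α = (k/(k−1))·(1 − sum of item variances/Var(T)) = (3/2)·(1 − 5.05/7.59) = 0.502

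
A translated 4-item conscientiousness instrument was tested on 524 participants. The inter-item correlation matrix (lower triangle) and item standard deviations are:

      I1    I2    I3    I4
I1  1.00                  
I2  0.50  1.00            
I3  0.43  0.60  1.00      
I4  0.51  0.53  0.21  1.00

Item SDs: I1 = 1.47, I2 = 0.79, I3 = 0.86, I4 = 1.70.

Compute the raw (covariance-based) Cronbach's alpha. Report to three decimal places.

α = 0.725

Σσ²ᵢ = 1.47² + 0.79² + 0.86² + 1.70² = 6.4146
Covariances σ_ij = r_ij · s_i · s_j:
  σ(I1,I2) = 0.50 × 1.47 × 0.79 = 0.5806
  σ(I1,I3) = 0.43 × 1.47 × 0.86 = 0.5436
  σ(I1,I4) = 0.51 × 1.47 × 1.70 = 1.2745
  σ(I2,I3) = 0.60 × 0.79 × 0.86 = 0.4076
  σ(I2,I4) = 0.53 × 0.79 × 1.70 = 0.7118
  σ(I3,I4) = 0.21 × 0.86 × 1.70 = 0.3070
σ²_T = Σσ²ᵢ + 2·Σσ_ij = 6.4146 + 2 × 3.8251 = 14.0648
α = (4/3)·(1 − 6.4146/14.0648) = 0.725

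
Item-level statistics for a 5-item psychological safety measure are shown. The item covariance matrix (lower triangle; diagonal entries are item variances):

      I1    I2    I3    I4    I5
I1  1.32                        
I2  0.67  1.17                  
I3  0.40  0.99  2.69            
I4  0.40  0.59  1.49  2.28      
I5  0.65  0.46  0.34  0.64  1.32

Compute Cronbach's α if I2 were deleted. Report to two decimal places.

Remaining items: I1, I3, I4, I5 (k = 4).
Σσᵢ² = 1.32 + 2.69 + 2.28 + 1.32 = 7.61
σ²_total = 7.61 + 2 × 3.92 = 15.45
α (item deleted) = (4/3)·(1 − 7.61/15.45) = 0.68

α = 0.68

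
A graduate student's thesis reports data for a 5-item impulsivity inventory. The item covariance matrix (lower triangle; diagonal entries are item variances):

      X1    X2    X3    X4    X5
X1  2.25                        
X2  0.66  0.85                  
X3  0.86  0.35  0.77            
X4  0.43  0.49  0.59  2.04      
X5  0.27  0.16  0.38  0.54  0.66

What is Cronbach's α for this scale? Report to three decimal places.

Σσᵢ² = 2.25 + 0.85 + 0.77 + 2.04 + 0.66 = 6.57
Sum of off-diagonal covariances = 4.73
Var(T) = 6.57 + 2 × 4.73 = 16.03
α = (k/(k−1))·(1 − Σσᵢ²/Var(T)) = (5/4)·(1 − 6.57/16.03) = 0.738

α = 0.738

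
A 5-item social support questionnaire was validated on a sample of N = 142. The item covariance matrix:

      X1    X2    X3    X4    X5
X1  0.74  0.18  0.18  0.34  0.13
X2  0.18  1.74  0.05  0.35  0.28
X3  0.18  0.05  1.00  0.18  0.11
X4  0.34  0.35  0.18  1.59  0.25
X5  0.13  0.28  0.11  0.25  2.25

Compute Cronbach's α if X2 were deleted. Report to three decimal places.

Remaining items: X1, X3, X4, X5 (k = 4).
Σσᵢ² = 0.74 + 1.00 + 1.59 + 2.25 = 5.58
total variance = 5.58 + 2 × 1.19 = 7.96
α (item deleted) = (4/3)·(1 − 5.58/7.96) = 0.399

α = 0.399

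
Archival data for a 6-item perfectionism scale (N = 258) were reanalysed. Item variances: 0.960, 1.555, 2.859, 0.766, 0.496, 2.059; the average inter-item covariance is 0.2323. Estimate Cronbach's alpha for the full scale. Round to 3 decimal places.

Cronbach's alpha = 0.534

Σσᵢ² = 0.960 + 1.555 + 2.859 + 0.766 + 0.496 + 2.059 = 8.695
Sum of the 15 distinct covariances = 15 × 0.2323 = 3.4845
σ²_T = Σσᵢ² + 2·Σcov = 8.695 + 2 × 3.4845 = 15.6640
α = (6/5)·(1 − 8.695/15.6640) = 0.534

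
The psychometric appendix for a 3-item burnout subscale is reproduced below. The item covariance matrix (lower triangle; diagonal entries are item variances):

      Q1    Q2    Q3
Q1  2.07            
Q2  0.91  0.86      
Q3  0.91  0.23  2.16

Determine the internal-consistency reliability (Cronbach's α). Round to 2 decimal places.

sum of item variances = 2.07 + 0.86 + 2.16 = 5.09
Sum of off-diagonal covariances = 2.05
σ²_T = 5.09 + 2 × 2.05 = 9.19
α = (k/(k−1))·(1 − sum of item variances/σ²_T) = (3/2)·(1 − 5.09/9.19) = 0.67

Cronbach's α = 0.67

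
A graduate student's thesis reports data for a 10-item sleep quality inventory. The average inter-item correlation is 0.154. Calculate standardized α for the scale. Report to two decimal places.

Standardized α = k·r̄ / (1 + (k−1)·r̄) = 10 × 0.154 / (1 + 9 × 0.154)
  = 1.5400 / 2.3860 = 0.65

α = 0.65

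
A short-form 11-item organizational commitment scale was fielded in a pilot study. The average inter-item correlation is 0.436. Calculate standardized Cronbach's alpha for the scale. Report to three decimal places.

Standardized α = k·r̄ / (1 + (k−1)·r̄) = 11 × 0.436 / (1 + 10 × 0.436)
  = 4.7960 / 5.3600 = 0.895

α = 0.895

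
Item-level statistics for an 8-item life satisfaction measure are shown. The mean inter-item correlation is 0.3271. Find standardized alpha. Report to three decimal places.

Standardized α = k·r̄ / (1 + (k−1)·r̄) = 8 × 0.3271 / (1 + 7 × 0.3271)
  = 2.6168 / 3.2897 = 0.795

standardized alpha = 0.795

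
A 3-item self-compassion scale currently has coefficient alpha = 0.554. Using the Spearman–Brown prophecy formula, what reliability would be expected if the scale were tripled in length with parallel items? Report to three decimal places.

Length factor m = 3
α' = m·α / (1 + (m−1)·α)
   = 3 × 0.554 / (1 + (3 − 1) × 0.554)
   = 1.6620 / 2.1080 = 0.788

predicted reliability = 0.788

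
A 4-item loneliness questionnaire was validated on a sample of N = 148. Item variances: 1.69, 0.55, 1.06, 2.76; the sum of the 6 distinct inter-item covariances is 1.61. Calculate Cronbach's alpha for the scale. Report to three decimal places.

Cronbach's alpha = 0.463

Σσᵢ² = 1.69 + 0.55 + 1.06 + 2.76 = 6.06
Sum of distinct covariances = 1.61
σ²_T = Σσᵢ² + 2·Σcov = 6.06 + 2 × 1.61 = 9.28
α = (4/3)·(1 − 6.06/9.28) = 0.463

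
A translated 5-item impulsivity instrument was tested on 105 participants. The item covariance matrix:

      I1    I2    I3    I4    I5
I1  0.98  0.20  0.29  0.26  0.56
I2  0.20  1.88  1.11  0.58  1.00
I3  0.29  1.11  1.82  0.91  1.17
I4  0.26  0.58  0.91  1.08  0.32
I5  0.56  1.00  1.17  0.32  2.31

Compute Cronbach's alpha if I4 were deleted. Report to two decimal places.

Remaining items: I1, I2, I3, I5 (k = 4).
sum of item variances = 0.98 + 1.88 + 1.82 + 2.31 = 6.99
σ²_total = 6.99 + 2 × 4.33 = 15.65
α (item deleted) = (4/3)·(1 − 6.99/15.65) = 0.74

Cronbach's alpha = 0.74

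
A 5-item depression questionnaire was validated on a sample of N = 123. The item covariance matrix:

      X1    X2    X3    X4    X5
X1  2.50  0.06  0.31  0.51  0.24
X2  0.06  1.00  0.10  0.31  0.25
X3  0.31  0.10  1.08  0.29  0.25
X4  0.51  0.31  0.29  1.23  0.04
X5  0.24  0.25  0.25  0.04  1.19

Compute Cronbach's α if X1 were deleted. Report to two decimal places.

α = 0.47

Remaining items: X2, X3, X4, X5 (k = 4).
ΣVar(i) = 1.00 + 1.08 + 1.23 + 1.19 = 4.50
total variance = 4.50 + 2 × 1.24 = 6.98
α (item deleted) = (4/3)·(1 − 4.50/6.98) = 0.47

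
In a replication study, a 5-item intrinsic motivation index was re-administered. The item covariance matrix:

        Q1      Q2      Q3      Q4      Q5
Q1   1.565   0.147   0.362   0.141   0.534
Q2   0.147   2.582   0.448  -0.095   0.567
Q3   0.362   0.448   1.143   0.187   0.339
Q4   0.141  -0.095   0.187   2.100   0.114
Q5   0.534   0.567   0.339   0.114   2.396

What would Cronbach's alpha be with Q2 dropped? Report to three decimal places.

Cronbach's alpha = 0.424

Remaining items: Q1, Q3, Q4, Q5 (k = 4).
ΣVar(i) = 1.565 + 1.143 + 2.100 + 2.396 = 7.204
Var(T) = 7.204 + 2 × 1.677 = 10.558
α (item deleted) = (4/3)·(1 − 7.204/10.558) = 0.424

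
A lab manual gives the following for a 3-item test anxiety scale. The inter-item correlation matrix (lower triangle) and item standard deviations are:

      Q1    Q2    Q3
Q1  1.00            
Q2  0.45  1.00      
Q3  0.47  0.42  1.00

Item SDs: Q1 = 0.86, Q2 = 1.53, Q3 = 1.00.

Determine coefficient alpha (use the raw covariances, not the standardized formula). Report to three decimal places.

coefficient alpha = 0.668

Σσ²ᵢ = 0.86² + 1.53² + 1.00² = 4.0805
Covariances σ_ij = r_ij · s_i · s_j:
  σ(Q1,Q2) = 0.45 × 0.86 × 1.53 = 0.5921
  σ(Q1,Q3) = 0.47 × 0.86 × 1.00 = 0.4042
  σ(Q2,Q3) = 0.42 × 1.53 × 1.00 = 0.6426
σ²_T = Σσ²ᵢ + 2·Σσ_ij = 4.0805 + 2 × 1.6389 = 7.3583
α = (3/2)·(1 − 4.0805/7.3583) = 0.668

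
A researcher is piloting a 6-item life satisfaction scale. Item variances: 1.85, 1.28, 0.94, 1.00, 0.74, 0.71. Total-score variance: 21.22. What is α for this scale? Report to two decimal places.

α = 0.83

sum of item variances = 1.85 + 1.28 + 0.94 + 1.00 + 0.74 + 0.71 = 6.52
α = (k/(k−1))·(1 − sum of item variances/total variance) = (6/5)·(1 − 6.52/21.22) = 0.83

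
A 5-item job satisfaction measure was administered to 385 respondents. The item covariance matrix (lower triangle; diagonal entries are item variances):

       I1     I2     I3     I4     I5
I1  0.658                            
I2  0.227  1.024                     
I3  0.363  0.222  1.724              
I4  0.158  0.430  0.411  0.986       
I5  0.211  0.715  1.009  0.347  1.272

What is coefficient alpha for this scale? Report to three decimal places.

α = 0.739

Σσᵢ² = 0.658 + 1.024 + 1.724 + 0.986 + 1.272 = 5.664
Sum of the distinct covariances = 4.093
total variance = 5.664 + 2 × 4.093 = 13.850
α = (k/(k−1))·(1 − Σσᵢ²/total variance) = (5/4)·(1 − 5.664/13.850) = 0.739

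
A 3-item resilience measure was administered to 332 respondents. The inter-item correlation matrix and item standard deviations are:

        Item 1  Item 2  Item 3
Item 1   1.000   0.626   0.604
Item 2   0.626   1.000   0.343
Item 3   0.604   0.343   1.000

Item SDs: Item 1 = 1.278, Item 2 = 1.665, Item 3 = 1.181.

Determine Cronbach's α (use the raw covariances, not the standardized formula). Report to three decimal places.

α = 0.752

Σσ²ᵢ = 1.278² + 1.665² + 1.181² = 5.8003
Covariances σ_ij = r_ij · s_i · s_j:
  σ(Item 1,Item 2) = 0.626 × 1.278 × 1.665 = 1.3320
  σ(Item 1,Item 3) = 0.604 × 1.278 × 1.181 = 0.9116
  σ(Item 2,Item 3) = 0.343 × 1.665 × 1.181 = 0.6745
σ²_T = Σσ²ᵢ + 2·Σσ_ij = 5.8003 + 2 × 2.9181 = 11.6365
α = (3/2)·(1 − 5.8003/11.6365) = 0.752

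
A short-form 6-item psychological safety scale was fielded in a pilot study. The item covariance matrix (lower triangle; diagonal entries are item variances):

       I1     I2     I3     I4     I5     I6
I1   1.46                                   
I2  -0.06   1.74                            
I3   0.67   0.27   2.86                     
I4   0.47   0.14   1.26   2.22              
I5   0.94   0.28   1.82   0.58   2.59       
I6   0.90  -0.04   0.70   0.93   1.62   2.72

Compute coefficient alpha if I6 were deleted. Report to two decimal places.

coefficient alpha = 0.67

Remaining items: I1, I2, I3, I4, I5 (k = 5).
Σσᵢ² = 1.46 + 1.74 + 2.86 + 2.22 + 2.59 = 10.87
σ²_total = 10.87 + 2 × 6.37 = 23.61
α (item deleted) = (5/4)·(1 − 10.87/23.61) = 0.67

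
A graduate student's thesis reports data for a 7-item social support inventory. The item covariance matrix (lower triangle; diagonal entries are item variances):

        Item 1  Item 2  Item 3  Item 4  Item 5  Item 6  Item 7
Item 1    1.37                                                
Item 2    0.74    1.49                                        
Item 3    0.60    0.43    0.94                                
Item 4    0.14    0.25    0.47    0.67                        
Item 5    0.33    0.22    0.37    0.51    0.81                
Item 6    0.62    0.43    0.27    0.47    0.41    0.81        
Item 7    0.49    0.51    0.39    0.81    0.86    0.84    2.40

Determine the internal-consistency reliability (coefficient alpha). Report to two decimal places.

coefficient alpha = 0.82

sum of item variances = 1.37 + 1.49 + 0.94 + 0.67 + 0.81 + 0.81 + 2.40 = 8.49
Sum of the distinct covariances = 10.16
Var(T) = 8.49 + 2 × 10.16 = 28.81
α = (k/(k−1))·(1 − sum of item variances/Var(T)) = (7/6)·(1 − 8.49/28.81) = 0.82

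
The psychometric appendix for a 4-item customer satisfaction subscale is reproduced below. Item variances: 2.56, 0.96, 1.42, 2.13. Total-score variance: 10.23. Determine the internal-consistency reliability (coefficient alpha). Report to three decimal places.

α = 0.412

Σσᵢ² = 2.56 + 0.96 + 1.42 + 2.13 = 7.07
α = (k/(k−1))·(1 − Σσᵢ²/total variance) = (4/3)·(1 − 7.07/10.23) = 0.412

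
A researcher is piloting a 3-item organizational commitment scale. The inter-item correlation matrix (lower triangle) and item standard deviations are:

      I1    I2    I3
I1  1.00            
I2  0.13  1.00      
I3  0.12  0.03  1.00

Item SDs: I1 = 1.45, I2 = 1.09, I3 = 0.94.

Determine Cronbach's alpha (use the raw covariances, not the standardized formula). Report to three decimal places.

Cronbach's alpha = 0.241

Σσ²ᵢ = 1.45² + 1.09² + 0.94² = 4.1742
Covariances σ_ij = r_ij · s_i · s_j:
  σ(I1,I2) = 0.13 × 1.45 × 1.09 = 0.2055
  σ(I1,I3) = 0.12 × 1.45 × 0.94 = 0.1636
  σ(I2,I3) = 0.03 × 1.09 × 0.94 = 0.0307
σ²_T = Σσ²ᵢ + 2·Σσ_ij = 4.1742 + 2 × 0.3998 = 4.9738
α = (3/2)·(1 − 4.1742/4.9738) = 0.241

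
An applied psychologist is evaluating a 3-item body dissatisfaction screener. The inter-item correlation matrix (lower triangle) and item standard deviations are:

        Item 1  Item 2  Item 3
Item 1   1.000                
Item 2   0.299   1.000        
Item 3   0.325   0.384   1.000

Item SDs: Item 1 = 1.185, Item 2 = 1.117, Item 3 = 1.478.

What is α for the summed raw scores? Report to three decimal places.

Σσ²ᵢ = 1.185² + 1.117² + 1.478² = 4.8364
Covariances σ_ij = r_ij · s_i · s_j:
  σ(Item 1,Item 2) = 0.299 × 1.185 × 1.117 = 0.3958
  σ(Item 1,Item 3) = 0.325 × 1.185 × 1.478 = 0.5692
  σ(Item 2,Item 3) = 0.384 × 1.117 × 1.478 = 0.6340
σ²_T = Σσ²ᵢ + 2·Σσ_ij = 4.8364 + 2 × 1.5990 = 8.0344
α = (3/2)·(1 − 4.8364/8.0344) = 0.597

α = 0.597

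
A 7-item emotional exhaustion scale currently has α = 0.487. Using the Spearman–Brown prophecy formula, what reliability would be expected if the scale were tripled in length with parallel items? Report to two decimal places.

Length factor m = 3
α' = m·α / (1 + (m−1)·α)
   = 3 × 0.487 / (1 + (3 − 1) × 0.487)
   = 1.4610 / 1.9740 = 0.74

predicted reliability = 0.74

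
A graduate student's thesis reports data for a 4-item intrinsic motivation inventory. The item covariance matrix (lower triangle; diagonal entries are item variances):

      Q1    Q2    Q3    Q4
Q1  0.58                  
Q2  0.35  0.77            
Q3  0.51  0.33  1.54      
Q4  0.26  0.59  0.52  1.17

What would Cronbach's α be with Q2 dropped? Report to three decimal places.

Remaining items: Q1, Q3, Q4 (k = 3).
Σσᵢ² = 0.58 + 1.54 + 1.17 = 3.29
total variance = 3.29 + 2 × 1.29 = 5.87
α (item deleted) = (3/2)·(1 − 3.29/5.87) = 0.659

Cronbach's α = 0.659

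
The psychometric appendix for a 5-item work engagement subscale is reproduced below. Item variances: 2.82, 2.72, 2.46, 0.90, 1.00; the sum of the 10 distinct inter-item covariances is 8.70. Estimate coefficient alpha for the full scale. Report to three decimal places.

ΣVar(i) = 2.82 + 2.72 + 2.46 + 0.90 + 1.00 = 9.90
Sum of distinct covariances = 8.70
total variance = ΣVar(i) + 2·Σcov = 9.90 + 2 × 8.70 = 27.30
α = (5/4)·(1 − 9.90/27.30) = 0.797

α = 0.797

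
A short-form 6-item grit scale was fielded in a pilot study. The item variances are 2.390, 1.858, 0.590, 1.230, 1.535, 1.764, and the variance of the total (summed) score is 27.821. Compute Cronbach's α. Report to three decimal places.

ΣVar(i) = 2.390 + 1.858 + 0.590 + 1.230 + 1.535 + 1.764 = 9.367
α = (k/(k−1))·(1 − ΣVar(i)/σ²_T) = (6/5)·(1 − 9.367/27.821) = 0.796

Cronbach's α = 0.796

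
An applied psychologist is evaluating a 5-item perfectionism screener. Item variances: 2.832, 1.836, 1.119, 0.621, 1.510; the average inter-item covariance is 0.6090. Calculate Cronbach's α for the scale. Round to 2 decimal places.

Cronbach's α = 0.76

sum of item variances = 2.832 + 1.836 + 1.119 + 0.621 + 1.510 = 7.918
Sum of the 10 distinct covariances = 10 × 0.6090 = 6.0900
Var(T) = sum of item variances + 2·Σcov = 7.918 + 2 × 6.0900 = 20.0980
α = (5/4)·(1 − 7.918/20.0980) = 0.76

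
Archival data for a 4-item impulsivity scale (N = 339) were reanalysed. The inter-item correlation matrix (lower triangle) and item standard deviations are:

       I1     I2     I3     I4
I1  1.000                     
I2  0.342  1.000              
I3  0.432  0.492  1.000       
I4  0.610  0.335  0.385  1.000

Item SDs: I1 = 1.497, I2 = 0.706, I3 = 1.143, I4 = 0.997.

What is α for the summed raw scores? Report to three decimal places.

Σσ²ᵢ = 1.497² + 0.706² + 1.143² + 0.997² = 5.0399
Covariances σ_ij = r_ij · s_i · s_j:
  σ(I1,I2) = 0.342 × 1.497 × 0.706 = 0.3615
  σ(I1,I3) = 0.432 × 1.497 × 1.143 = 0.7392
  σ(I1,I4) = 0.610 × 1.497 × 0.997 = 0.9104
  σ(I2,I3) = 0.492 × 0.706 × 1.143 = 0.3970
  σ(I2,I4) = 0.335 × 0.706 × 0.997 = 0.2358
  σ(I3,I4) = 0.385 × 1.143 × 0.997 = 0.4387
σ²_T = Σσ²ᵢ + 2·Σσ_ij = 5.0399 + 2 × 3.0826 = 11.2051
α = (4/3)·(1 − 5.0399/11.2051) = 0.734

α = 0.734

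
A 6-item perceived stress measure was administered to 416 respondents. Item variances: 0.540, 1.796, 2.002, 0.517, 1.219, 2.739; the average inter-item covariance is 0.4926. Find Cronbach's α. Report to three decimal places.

α = 0.752

ΣVar(i) = 0.540 + 1.796 + 2.002 + 0.517 + 1.219 + 2.739 = 8.813
Sum of the 15 distinct covariances = 15 × 0.4926 = 7.3890
σ²_T = ΣVar(i) + 2·Σcov = 8.813 + 2 × 7.3890 = 23.5910
α = (6/5)·(1 − 8.813/23.5910) = 0.752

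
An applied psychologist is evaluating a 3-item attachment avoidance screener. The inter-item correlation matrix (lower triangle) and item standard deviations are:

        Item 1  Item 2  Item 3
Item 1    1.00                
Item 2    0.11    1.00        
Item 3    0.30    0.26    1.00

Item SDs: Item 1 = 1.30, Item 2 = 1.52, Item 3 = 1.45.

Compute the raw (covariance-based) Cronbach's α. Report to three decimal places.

α = 0.461

Σσ²ᵢ = 1.30² + 1.52² + 1.45² = 6.1029
Covariances σ_ij = r_ij · s_i · s_j:
  σ(Item 1,Item 2) = 0.11 × 1.30 × 1.52 = 0.2174
  σ(Item 1,Item 3) = 0.30 × 1.30 × 1.45 = 0.5655
  σ(Item 2,Item 3) = 0.26 × 1.52 × 1.45 = 0.5730
σ²_T = Σσ²ᵢ + 2·Σσ_ij = 6.1029 + 2 × 1.3559 = 8.8147
α = (3/2)·(1 − 6.1029/8.8147) = 0.461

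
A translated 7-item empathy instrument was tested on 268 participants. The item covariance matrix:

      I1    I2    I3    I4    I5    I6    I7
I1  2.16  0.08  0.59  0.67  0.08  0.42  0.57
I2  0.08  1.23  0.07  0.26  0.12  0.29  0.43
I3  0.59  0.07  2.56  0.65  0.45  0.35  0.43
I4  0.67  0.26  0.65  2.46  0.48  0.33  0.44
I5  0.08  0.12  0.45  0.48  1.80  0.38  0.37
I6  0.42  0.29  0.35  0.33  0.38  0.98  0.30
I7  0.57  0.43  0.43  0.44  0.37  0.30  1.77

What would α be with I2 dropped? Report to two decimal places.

α = 0.63

Remaining items: I1, I3, I4, I5, I6, I7 (k = 6).
sum of item variances = 2.16 + 2.56 + 2.46 + 1.80 + 0.98 + 1.77 = 11.73
σ²_T = 11.73 + 2 × 6.51 = 24.75
α (item deleted) = (6/5)·(1 − 11.73/24.75) = 0.63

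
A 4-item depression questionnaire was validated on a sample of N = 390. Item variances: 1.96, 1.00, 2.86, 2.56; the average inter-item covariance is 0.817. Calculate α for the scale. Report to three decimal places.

sum of item variances = 1.96 + 1.00 + 2.86 + 2.56 = 8.38
Sum of the 6 distinct covariances = 6 × 0.817 = 4.902
total variance = sum of item variances + 2·Σcov = 8.38 + 2 × 4.902 = 18.184
α = (4/3)·(1 − 8.38/18.184) = 0.719

α = 0.719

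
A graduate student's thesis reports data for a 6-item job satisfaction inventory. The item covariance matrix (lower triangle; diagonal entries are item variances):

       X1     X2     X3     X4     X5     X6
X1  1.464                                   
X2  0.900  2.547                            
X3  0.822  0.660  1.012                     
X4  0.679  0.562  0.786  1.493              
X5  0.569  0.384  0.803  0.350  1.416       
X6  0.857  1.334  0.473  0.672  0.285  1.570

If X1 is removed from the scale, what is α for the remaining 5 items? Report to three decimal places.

α = 0.764

Remaining items: X2, X3, X4, X5, X6 (k = 5).
Σσᵢ² = 2.547 + 1.012 + 1.493 + 1.416 + 1.570 = 8.038
σ²_T = 8.038 + 2 × 6.309 = 20.656
α (item deleted) = (5/4)·(1 − 8.038/20.656) = 0.764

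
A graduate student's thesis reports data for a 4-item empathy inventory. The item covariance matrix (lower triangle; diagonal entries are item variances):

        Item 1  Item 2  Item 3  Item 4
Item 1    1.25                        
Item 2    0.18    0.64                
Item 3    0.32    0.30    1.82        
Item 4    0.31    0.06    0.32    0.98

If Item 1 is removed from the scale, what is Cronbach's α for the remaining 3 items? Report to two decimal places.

α = 0.42

Remaining items: Item 2, Item 3, Item 4 (k = 3).
ΣVar(i) = 0.64 + 1.82 + 0.98 = 3.44
σ²_T = 3.44 + 2 × 0.68 = 4.80
α (item deleted) = (3/2)·(1 − 3.44/4.80) = 0.42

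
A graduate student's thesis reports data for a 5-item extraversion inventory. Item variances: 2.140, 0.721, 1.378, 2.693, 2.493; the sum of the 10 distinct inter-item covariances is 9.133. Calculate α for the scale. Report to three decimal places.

α = 0.825

ΣVar(i) = 2.140 + 0.721 + 1.378 + 2.693 + 2.493 = 9.425
Sum of distinct covariances = 9.133
Var(T) = ΣVar(i) + 2·Σcov = 9.425 + 2 × 9.133 = 27.691
α = (5/4)·(1 − 9.425/27.691) = 0.825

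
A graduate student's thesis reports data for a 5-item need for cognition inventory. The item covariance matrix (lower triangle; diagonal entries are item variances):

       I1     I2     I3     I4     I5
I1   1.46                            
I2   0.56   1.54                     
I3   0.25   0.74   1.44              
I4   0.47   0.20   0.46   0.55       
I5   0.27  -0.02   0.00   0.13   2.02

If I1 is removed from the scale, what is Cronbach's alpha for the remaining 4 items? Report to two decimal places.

Cronbach's alpha = 0.47

Remaining items: I2, I3, I4, I5 (k = 4).
Σσᵢ² = 1.54 + 1.44 + 0.55 + 2.02 = 5.55
σ²_T = 5.55 + 2 × 1.51 = 8.57
α (item deleted) = (4/3)·(1 − 5.55/8.57) = 0.47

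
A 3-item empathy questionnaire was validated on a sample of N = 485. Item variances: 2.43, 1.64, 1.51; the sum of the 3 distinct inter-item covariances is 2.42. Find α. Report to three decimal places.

sum of item variances = 2.43 + 1.64 + 1.51 = 5.58
Sum of distinct covariances = 2.42
Var(T) = sum of item variances + 2·Σcov = 5.58 + 2 × 2.42 = 10.42
α = (3/2)·(1 − 5.58/10.42) = 0.697

α = 0.697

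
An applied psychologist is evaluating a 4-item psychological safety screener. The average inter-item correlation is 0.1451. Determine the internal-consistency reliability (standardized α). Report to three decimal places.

α = 0.404

Standardized α = k·r̄ / (1 + (k−1)·r̄) = 4 × 0.1451 / (1 + 3 × 0.1451)
  = 0.5804 / 1.4353 = 0.404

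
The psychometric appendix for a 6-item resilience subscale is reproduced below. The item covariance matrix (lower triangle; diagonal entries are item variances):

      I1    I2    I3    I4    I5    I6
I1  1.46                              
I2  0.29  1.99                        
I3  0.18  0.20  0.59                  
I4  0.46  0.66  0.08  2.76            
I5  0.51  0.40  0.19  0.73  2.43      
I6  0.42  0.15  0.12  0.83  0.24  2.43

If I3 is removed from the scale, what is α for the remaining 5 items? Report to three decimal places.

α = 0.573

Remaining items: I1, I2, I4, I5, I6 (k = 5).
sum of item variances = 1.46 + 1.99 + 2.76 + 2.43 + 2.43 = 11.07
Var(T) = 11.07 + 2 × 4.69 = 20.45
α (item deleted) = (5/4)·(1 − 11.07/20.45) = 0.573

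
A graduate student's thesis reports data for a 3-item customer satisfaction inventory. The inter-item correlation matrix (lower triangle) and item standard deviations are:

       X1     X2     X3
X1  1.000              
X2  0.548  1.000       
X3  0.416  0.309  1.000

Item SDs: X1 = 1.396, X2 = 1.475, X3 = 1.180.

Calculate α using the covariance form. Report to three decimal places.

α = 0.690

Σσ²ᵢ = 1.396² + 1.475² + 1.180² = 5.5168
Covariances σ_ij = r_ij · s_i · s_j:
  σ(X1,X2) = 0.548 × 1.396 × 1.475 = 1.1284
  σ(X1,X3) = 0.416 × 1.396 × 1.180 = 0.6853
  σ(X2,X3) = 0.309 × 1.475 × 1.180 = 0.5378
σ²_T = Σσ²ᵢ + 2·Σσ_ij = 5.5168 + 2 × 2.3515 = 10.2198
α = (3/2)·(1 − 5.5168/10.2198) = 0.690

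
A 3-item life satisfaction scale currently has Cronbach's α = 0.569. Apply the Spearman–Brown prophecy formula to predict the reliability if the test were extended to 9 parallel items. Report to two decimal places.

Length factor m = 9/3 = 3.0000
α' = m·α / (1 + (m−1)·α)
   = 9/3 × 0.569 / (1 + (9/3 − 1) × 0.569)
   = 1.7070 / 2.1380 = 0.80

predicted reliability = 0.80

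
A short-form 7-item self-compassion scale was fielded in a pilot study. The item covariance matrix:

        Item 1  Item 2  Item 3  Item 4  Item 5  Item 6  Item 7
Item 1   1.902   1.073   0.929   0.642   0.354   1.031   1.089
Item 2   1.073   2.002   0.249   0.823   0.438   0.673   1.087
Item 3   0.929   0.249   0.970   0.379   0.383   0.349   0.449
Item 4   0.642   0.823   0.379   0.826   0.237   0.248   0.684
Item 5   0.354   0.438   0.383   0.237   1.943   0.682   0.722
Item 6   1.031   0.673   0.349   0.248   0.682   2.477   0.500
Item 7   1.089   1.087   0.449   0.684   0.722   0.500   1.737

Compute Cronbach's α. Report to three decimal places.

Cronbach's α = 0.802

Σσᵢ² = 1.902 + 2.002 + 0.970 + 0.826 + 1.943 + 2.477 + 1.737 = 11.857
Sum of the distinct covariances = 13.021
total variance = 11.857 + 2 × 13.021 = 37.899
α = (k/(k−1))·(1 − Σσᵢ²/total variance) = (7/6)·(1 − 11.857/37.899) = 0.802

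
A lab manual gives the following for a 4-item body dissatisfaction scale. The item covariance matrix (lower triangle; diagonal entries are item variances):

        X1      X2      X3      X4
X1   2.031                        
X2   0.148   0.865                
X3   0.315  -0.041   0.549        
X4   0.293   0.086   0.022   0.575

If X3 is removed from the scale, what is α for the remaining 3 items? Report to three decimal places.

α = 0.349

Remaining items: X1, X2, X4 (k = 3).
ΣVar(i) = 2.031 + 0.865 + 0.575 = 3.471
σ²_T = 3.471 + 2 × 0.527 = 4.525
α (item deleted) = (3/2)·(1 − 3.471/4.525) = 0.349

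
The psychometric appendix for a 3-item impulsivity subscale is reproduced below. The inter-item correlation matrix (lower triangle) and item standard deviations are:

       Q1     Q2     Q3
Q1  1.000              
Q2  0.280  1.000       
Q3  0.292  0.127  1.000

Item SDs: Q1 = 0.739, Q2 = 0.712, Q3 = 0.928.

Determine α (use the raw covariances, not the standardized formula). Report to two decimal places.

α = 0.47

Σσ²ᵢ = 0.739² + 0.712² + 0.928² = 1.9142
Covariances σ_ij = r_ij · s_i · s_j:
  σ(Q1,Q2) = 0.280 × 0.739 × 0.712 = 0.1473
  σ(Q1,Q3) = 0.292 × 0.739 × 0.928 = 0.2003
  σ(Q2,Q3) = 0.127 × 0.712 × 0.928 = 0.0839
σ²_T = Σσ²ᵢ + 2·Σσ_ij = 1.9142 + 2 × 0.4315 = 2.7772
α = (3/2)·(1 − 1.9142/2.7772) = 0.47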